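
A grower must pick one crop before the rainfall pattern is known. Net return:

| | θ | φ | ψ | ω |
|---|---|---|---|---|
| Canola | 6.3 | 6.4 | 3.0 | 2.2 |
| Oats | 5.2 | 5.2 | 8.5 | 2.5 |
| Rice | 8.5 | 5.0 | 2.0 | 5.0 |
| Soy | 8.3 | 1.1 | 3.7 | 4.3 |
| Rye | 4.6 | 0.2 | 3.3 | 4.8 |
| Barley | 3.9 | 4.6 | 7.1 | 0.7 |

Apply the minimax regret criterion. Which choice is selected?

Column bests: θ=8.5, φ=6.4, ψ=8.5, ω=5.0.
Canola regrets: 2.2, 0.0, 5.5, 2.8 → max 5.5
Oats regrets: 3.3, 1.2, 0.0, 2.5 → max 3.3
Rice regrets: 0.0, 1.4, 6.5, 0.0 → max 6.5
Soy regrets: 0.2, 5.3, 4.8, 0.7 → max 5.3
Rye regrets: 3.9, 6.2, 5.2, 0.2 → max 6.2
Barley regrets: 4.6, 1.8, 1.4, 4.3 → max 4.6
Smallest max regret = 3.3 → Oats.

Oats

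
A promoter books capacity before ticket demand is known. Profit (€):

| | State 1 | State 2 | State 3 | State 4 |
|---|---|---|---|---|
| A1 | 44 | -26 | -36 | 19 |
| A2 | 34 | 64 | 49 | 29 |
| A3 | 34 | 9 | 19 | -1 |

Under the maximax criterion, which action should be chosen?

A2

Row maxima: A1=44, A2=64, A3=34
Best best-case = 64 → A2.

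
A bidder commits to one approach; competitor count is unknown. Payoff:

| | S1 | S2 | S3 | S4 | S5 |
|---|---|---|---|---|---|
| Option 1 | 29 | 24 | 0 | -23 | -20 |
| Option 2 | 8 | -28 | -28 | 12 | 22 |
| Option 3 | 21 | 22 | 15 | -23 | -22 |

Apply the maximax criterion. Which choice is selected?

Row maxima: Option 1=29, Option 2=22, Option 3=22
Best best-case = 29 → Option 1.

Option 1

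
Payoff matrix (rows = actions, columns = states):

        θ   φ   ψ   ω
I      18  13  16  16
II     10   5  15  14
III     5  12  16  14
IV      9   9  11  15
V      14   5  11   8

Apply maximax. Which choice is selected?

I

Row maxima: I=18, II=15, III=16, IV=15, V=14
Best best-case = 18 → I.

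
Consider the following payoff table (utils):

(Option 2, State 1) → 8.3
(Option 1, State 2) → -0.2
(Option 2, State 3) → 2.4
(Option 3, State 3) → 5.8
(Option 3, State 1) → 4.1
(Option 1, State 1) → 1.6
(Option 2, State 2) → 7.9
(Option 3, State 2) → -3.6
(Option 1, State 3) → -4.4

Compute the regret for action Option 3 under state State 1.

4.2

Best payoff under State 1 is 8.3.
Regret = 8.3 − 4.1 = 4.2.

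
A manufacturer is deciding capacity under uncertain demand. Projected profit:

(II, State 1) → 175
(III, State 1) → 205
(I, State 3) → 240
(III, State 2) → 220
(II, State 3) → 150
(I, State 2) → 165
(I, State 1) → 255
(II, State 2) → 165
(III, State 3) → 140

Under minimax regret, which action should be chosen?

Column bests: State 1=255, State 2=220, State 3=240.
I regrets: 0, 55, 0 → max 55
II regrets: 80, 55, 90 → max 90
III regrets: 50, 0, 100 → max 100
Smallest max regret = 55 → I.

I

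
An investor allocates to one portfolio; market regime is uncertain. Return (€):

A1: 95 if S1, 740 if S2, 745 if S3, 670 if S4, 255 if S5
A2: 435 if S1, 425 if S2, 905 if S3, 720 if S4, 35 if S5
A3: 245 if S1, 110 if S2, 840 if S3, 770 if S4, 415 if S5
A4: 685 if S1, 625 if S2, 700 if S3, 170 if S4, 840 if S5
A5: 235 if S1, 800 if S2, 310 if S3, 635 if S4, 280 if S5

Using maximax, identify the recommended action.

A2

Row maxima: A1=745, A2=905, A3=840, A4=840, A5=800
Best best-case = 905 → A2.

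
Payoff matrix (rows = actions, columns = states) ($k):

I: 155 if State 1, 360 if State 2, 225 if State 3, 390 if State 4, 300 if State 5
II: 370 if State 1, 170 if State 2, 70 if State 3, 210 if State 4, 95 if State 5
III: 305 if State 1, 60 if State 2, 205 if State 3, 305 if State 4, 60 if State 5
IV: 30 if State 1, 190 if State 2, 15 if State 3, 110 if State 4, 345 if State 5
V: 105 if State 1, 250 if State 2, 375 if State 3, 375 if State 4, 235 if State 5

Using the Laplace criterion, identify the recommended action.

I

Row averages: I=286, II=183, III=187, IV=138, V=268
Highest average = 286 → I.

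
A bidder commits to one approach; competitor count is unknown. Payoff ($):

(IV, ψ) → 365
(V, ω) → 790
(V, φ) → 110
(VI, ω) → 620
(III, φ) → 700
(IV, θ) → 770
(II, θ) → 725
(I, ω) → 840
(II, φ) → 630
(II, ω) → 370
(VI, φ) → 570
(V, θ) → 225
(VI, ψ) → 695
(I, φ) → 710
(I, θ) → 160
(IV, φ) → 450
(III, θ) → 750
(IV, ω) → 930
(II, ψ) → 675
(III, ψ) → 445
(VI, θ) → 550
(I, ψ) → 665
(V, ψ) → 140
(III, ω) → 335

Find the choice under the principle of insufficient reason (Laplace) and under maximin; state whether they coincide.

Row averages: I=593.75, II=600, III=557.5, IV=628.75, V=316.25, VI=608.75
Highest average = 628.75 → IV.
Row minima: I=160, II=370, III=335, IV=365, V=110, VI=550
Best worst-case = 550 → VI.

laplace → IV; maximin → VI (disagree)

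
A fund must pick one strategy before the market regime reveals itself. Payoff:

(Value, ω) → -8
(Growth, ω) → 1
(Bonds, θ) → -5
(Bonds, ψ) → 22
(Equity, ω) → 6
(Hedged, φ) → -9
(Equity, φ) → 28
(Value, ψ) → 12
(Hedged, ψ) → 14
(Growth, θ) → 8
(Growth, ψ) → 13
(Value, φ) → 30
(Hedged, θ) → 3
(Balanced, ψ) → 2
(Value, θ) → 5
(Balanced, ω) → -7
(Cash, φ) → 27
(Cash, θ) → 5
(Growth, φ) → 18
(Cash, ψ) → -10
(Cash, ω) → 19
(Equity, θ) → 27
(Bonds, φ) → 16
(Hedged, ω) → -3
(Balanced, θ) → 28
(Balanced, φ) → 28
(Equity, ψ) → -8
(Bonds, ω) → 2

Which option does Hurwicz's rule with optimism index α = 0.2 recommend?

Growth

Growth: 0.2·18 + 0.8·1 = 4.4
Bonds: 0.2·22 + 0.8·(-5) = 0.4
Hedged: 0.2·14 + 0.8·(-9) = -4.4
Value: 0.2·30 + 0.8·(-8) = -0.4
Cash: 0.2·27 + 0.8·(-10) = -2.6
Balanced: 0.2·28 + 0.8·(-7) = 0
Equity: 0.2·28 + 0.8·(-8) = -0.8
Highest Hurwicz score = 4.4 → Growth.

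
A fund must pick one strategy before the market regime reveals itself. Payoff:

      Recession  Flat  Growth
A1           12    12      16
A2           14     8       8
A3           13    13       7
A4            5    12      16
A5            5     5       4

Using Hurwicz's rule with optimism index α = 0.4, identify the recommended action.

A1: 0.4·16 + 0.6·12 = 13.6
A2: 0.4·14 + 0.6·8 = 10.4
A3: 0.4·13 + 0.6·7 = 9.4
A4: 0.4·16 + 0.6·5 = 9.4
A5: 0.4·5 + 0.6·4 = 4.4
Highest Hurwicz score = 13.6 → A1.

A1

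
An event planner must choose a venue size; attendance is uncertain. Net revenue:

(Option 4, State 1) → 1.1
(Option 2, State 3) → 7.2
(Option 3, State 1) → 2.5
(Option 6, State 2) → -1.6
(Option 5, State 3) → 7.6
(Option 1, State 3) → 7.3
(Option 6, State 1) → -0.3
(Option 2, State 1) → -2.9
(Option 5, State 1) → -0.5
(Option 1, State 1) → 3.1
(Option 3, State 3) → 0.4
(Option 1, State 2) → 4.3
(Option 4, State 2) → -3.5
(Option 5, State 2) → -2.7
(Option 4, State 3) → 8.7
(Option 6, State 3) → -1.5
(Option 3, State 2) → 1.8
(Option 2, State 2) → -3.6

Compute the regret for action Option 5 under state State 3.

Best payoff under State 3 is 8.7.
Regret = 8.7 − 7.6 = 1.1.

1.1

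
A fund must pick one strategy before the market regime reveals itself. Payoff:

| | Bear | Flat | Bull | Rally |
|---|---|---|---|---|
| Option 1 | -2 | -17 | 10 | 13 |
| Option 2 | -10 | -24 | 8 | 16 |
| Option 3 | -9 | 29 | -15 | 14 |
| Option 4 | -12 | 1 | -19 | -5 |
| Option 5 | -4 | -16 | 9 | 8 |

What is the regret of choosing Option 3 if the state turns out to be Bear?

Best payoff under Bear is -2.
Regret = -2 − (-9) = 7.

7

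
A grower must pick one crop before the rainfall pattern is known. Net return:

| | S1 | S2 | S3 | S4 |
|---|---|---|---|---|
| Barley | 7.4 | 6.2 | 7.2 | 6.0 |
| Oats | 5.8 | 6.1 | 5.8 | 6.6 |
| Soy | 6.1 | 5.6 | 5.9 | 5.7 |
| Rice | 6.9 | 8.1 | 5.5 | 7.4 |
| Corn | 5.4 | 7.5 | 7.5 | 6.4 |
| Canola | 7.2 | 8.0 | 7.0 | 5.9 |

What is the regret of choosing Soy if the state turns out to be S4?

Best payoff under S4 is 7.4.
Regret = 7.4 − 5.7 = 1.7.

1.7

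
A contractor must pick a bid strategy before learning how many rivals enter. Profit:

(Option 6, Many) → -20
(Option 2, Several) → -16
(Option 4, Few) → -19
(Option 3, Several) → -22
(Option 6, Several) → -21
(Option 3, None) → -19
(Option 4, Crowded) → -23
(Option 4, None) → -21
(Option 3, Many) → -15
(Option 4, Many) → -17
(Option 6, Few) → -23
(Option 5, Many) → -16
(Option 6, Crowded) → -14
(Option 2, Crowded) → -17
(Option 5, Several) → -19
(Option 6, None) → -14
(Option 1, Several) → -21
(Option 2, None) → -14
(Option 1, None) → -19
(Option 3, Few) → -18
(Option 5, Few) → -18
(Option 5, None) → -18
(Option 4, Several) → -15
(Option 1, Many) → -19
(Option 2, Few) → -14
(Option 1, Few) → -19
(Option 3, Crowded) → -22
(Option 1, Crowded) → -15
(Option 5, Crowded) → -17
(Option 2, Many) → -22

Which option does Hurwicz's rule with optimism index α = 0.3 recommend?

Option 1: 0.3·(-15) + 0.7·(-21) = -19.2
Option 2: 0.3·(-14) + 0.7·(-22) = -19.6
Option 3: 0.3·(-15) + 0.7·(-22) = -19.9
Option 4: 0.3·(-15) + 0.7·(-23) = -20.6
Option 5: 0.3·(-16) + 0.7·(-19) = -18.1
Option 6: 0.3·(-14) + 0.7·(-23) = -20.3
Highest Hurwicz score = -18.1 → Option 5.

Option 5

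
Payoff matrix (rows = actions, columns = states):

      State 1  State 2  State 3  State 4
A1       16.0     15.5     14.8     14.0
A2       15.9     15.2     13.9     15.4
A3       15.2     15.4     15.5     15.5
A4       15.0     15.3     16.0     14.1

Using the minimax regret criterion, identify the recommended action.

Column bests: State 1=16.0, State 2=15.5, State 3=16.0, State 4=15.5.
A1 regrets: 0.0, 0.0, 1.2, 1.5 → max 1.5
A2 regrets: 0.1, 0.3, 2.1, 0.1 → max 2.1
A3 regrets: 0.8, 0.1, 0.5, 0.0 → max 0.8
A4 regrets: 1.0, 0.2, 0.0, 1.4 → max 1.4
Smallest max regret = 0.8 → A3.

A3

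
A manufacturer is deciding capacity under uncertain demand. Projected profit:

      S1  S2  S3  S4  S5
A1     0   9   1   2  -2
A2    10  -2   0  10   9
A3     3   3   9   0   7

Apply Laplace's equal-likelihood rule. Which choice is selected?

Row averages: A1=2, A2=5.4, A3=4.4
Highest average = 5.4 → A2.

A2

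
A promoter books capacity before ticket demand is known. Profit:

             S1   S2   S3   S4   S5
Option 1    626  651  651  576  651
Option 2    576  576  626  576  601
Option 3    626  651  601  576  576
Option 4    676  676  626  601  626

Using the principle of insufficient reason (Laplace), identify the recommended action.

Option 4

Row averages: Option 1=631, Option 2=591, Option 3=606, Option 4=641
Highest average = 641 → Option 4.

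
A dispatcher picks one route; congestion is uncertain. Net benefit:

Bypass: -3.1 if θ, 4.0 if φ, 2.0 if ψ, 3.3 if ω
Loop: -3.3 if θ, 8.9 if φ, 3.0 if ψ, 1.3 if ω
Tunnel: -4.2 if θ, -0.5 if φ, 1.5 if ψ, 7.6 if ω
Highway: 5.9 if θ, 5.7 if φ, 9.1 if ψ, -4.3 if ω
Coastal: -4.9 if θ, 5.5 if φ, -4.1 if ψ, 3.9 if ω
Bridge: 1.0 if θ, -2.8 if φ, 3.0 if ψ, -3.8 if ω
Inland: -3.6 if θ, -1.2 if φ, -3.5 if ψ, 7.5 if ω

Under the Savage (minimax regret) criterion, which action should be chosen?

Bypass

Column bests: θ=5.9, φ=8.9, ψ=9.1, ω=7.6.
Bypass regrets: 9.0, 4.9, 7.1, 4.3 → max 9.0
Loop regrets: 9.2, 0.0, 6.1, 6.3 → max 9.2
Tunnel regrets: 10.1, 9.4, 7.6, 0.0 → max 10.1
Highway regrets: 0.0, 3.2, 0.0, 11.9 → max 11.9
Coastal regrets: 10.8, 3.4, 13.2, 3.7 → max 13.2
Bridge regrets: 4.9, 11.7, 6.1, 11.4 → max 11.7
Inland regrets: 9.5, 10.1, 12.6, 0.1 → max 12.6
Smallest max regret = 9.0 → Bypass.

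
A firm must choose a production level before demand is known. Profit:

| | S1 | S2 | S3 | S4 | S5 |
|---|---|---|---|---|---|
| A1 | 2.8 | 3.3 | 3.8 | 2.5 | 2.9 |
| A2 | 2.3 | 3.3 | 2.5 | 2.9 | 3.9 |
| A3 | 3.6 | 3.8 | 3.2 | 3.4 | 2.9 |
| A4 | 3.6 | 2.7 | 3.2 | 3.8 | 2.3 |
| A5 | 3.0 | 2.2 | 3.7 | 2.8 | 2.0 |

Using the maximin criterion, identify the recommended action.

A3

Row minima: A1=2.5, A2=2.3, A3=2.9, A4=2.3, A5=2.0
Best worst-case = 2.9 → A3.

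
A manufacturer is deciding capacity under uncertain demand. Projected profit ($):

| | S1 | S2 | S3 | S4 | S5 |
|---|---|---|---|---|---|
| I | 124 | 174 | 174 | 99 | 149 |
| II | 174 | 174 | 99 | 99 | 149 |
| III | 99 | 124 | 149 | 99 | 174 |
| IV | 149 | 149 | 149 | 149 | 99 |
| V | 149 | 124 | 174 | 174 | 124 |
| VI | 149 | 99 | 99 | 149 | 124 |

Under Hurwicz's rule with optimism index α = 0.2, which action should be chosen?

V

I: 0.2·174 + 0.8·99 = 114
II: 0.2·174 + 0.8·99 = 114
III: 0.2·174 + 0.8·99 = 114
IV: 0.2·149 + 0.8·99 = 109
V: 0.2·174 + 0.8·124 = 134
VI: 0.2·149 + 0.8·99 = 109
Highest Hurwicz score = 134 → V.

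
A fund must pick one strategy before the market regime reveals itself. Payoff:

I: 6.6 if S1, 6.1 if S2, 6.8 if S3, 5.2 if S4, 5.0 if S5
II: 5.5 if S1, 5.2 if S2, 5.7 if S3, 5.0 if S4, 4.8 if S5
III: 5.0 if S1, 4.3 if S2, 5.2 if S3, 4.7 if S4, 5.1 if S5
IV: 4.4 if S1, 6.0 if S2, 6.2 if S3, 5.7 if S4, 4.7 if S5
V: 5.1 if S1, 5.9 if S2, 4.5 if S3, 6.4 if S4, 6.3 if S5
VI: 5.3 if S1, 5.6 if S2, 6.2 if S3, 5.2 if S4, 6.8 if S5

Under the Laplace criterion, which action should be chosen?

Row averages: I=5.94, II=5.24, III=4.86, IV=5.4, V=5.64, VI=5.82
Highest average = 5.94 → I.

I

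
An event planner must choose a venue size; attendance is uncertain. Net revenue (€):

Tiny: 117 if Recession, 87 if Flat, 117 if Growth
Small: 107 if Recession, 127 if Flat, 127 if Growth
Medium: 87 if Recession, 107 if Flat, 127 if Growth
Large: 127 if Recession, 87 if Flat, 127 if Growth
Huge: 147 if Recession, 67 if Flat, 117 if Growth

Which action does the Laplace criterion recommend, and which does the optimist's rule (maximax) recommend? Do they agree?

Row averages: Tiny=107, Small=361/3, Medium=107, Large=341/3, Huge=331/3
Highest average = 361/3 → Small.
Row maxima: Tiny=117, Small=127, Medium=127, Large=127, Huge=147
Best best-case = 147 → Huge.

laplace → Small; maximax → Huge (disagree)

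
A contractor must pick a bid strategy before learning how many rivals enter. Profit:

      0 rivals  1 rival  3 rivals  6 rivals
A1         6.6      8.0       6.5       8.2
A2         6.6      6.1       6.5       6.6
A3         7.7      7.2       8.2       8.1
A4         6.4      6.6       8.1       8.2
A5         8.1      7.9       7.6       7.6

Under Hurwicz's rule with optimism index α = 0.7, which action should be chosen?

A1: 0.7·8.2 + 0.3·6.5 = 7.69
A2: 0.7·6.6 + 0.3·6.1 = 6.45
A3: 0.7·8.2 + 0.3·7.2 = 7.9
A4: 0.7·8.2 + 0.3·6.4 = 7.66
A5: 0.7·8.1 + 0.3·7.6 = 7.95
Highest Hurwicz score = 7.95 → A5.

A5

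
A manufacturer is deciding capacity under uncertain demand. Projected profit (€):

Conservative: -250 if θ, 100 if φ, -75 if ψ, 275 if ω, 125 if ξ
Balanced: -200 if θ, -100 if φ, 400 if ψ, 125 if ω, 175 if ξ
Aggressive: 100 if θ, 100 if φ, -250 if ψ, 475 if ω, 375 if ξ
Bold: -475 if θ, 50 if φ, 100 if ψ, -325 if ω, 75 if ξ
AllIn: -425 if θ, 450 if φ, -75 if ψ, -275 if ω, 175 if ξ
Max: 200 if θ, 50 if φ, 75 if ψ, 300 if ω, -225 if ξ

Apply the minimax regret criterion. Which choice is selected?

Conservative

Column bests: θ=200, φ=450, ψ=400, ω=475, ξ=375.
Conservative regrets: 450, 350, 475, 200, 250 → max 475
Balanced regrets: 400, 550, 0, 350, 200 → max 550
Aggressive regrets: 100, 350, 650, 0, 0 → max 650
Bold regrets: 675, 400, 300, 800, 300 → max 800
AllIn regrets: 625, 0, 475, 750, 200 → max 750
Max regrets: 0, 400, 325, 175, 600 → max 600
Smallest max regret = 475 → Conservative.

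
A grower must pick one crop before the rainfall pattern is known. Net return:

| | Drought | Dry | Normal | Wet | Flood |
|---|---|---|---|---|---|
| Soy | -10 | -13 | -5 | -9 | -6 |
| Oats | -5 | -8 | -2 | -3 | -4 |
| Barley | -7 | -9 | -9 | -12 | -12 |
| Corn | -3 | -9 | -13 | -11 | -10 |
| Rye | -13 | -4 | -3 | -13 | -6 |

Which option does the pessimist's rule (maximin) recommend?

Oats

Row minima: Soy=-13, Oats=-8, Barley=-12, Corn=-13, Rye=-13
Best worst-case = -8 → Oats.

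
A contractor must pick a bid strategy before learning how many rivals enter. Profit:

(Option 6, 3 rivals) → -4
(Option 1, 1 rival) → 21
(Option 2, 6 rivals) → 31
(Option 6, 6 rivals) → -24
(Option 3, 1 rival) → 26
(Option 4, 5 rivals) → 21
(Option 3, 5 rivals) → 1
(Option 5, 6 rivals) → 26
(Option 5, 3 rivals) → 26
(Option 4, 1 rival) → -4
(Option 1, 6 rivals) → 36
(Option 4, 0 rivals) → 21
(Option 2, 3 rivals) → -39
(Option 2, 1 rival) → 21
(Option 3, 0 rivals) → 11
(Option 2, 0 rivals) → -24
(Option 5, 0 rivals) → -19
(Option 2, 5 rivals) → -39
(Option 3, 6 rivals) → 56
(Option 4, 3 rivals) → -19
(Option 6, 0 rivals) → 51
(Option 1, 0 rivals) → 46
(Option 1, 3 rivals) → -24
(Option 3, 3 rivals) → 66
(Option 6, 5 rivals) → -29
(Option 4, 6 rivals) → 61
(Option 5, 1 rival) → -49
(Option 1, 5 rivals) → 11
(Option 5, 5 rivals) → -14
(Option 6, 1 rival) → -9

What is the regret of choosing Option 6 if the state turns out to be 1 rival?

35

Best payoff under 1 rival is 26.
Regret = 26 − (-9) = 35.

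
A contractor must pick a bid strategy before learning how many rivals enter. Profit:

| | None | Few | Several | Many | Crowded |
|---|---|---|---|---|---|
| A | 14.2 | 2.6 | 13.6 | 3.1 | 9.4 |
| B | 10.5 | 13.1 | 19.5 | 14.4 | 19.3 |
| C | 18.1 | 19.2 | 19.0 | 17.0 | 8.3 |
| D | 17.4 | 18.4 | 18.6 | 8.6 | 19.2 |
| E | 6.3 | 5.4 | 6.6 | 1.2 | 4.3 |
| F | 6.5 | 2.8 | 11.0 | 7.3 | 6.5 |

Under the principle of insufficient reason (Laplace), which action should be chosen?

D

Row averages: A=8.58, B=15.36, C=16.32, D=16.44, E=4.76, F=6.82
Highest average = 16.44 → D.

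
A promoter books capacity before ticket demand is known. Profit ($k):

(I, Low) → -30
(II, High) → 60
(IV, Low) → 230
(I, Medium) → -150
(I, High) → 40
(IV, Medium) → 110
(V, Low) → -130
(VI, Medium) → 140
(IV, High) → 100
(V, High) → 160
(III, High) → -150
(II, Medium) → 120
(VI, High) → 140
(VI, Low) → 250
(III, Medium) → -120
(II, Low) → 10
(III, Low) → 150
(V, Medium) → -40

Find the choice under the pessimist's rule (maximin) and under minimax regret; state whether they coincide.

maximin → VI; minimax regret → VI (agree)

Row minima: I=-150, II=10, III=-150, IV=100, V=-130, VI=140
Best worst-case = 140 → VI.
Column bests: Low=250, Medium=140, High=160.
I regrets: 280, 290, 120 → max 290
II regrets: 240, 20, 100 → max 240
III regrets: 100, 260, 310 → max 310
IV regrets: 20, 30, 60 → max 60
V regrets: 380, 180, 0 → max 380
VI regrets: 0, 0, 20 → max 20
Smallest max regret = 20 → VI.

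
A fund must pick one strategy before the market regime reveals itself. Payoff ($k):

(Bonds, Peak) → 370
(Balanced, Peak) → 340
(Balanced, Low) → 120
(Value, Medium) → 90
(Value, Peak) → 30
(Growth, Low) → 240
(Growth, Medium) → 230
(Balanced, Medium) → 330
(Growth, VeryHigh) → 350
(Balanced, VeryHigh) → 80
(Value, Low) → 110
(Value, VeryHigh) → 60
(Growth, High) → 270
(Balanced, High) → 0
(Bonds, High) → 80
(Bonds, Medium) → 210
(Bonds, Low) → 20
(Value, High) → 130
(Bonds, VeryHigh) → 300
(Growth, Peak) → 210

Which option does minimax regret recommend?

Growth

Column bests: Low=240, Medium=330, High=270, VeryHigh=350, Peak=370.
Value regrets: 130, 240, 140, 290, 340 → max 340
Balanced regrets: 120, 0, 270, 270, 30 → max 270
Growth regrets: 0, 100, 0, 0, 160 → max 160
Bonds regrets: 220, 120, 190, 50, 0 → max 220
Smallest max regret = 160 → Growth.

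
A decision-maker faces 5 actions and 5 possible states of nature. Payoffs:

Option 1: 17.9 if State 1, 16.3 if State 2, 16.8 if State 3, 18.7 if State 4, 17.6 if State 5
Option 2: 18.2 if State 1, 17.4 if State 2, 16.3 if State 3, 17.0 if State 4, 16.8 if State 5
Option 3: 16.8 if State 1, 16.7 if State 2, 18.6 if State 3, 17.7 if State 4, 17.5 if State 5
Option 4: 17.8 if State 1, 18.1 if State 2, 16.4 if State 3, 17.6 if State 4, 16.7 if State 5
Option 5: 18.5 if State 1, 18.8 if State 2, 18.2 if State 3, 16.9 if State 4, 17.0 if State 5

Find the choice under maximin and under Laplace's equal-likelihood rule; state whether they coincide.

maximin → Option 5; laplace → Option 5 (agree)

Row minima: Option 1=16.3, Option 2=16.3, Option 3=16.7, Option 4=16.4, Option 5=16.9
Best worst-case = 16.9 → Option 5.
Row averages: Option 1=17.46, Option 2=17.14, Option 3=17.46, Option 4=17.32, Option 5=17.88
Highest average = 17.88 → Option 5.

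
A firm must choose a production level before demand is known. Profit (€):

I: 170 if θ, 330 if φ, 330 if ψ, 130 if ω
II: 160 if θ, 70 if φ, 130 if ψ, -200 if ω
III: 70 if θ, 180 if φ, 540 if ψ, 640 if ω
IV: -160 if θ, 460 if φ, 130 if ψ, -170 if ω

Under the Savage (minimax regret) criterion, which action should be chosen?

III

Column bests: θ=170, φ=460, ψ=540, ω=640.
I regrets: 0, 130, 210, 510 → max 510
II regrets: 10, 390, 410, 840 → max 840
III regrets: 100, 280, 0, 0 → max 280
IV regrets: 330, 0, 410, 810 → max 810
Smallest max regret = 280 → III.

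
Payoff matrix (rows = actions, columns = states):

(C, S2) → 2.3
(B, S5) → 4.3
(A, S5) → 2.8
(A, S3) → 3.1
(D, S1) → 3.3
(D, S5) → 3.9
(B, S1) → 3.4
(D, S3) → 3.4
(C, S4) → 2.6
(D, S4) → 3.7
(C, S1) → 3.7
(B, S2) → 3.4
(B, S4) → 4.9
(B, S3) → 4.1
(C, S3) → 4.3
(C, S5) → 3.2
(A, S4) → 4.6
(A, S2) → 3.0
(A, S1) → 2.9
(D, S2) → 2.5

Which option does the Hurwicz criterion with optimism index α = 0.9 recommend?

B

A: 0.9·4.6 + 0.1·2.8 = 4.42
B: 0.9·4.9 + 0.1·3.4 = 4.75
C: 0.9·4.3 + 0.1·2.3 = 4.1
D: 0.9·3.9 + 0.1·2.5 = 3.76
Highest Hurwicz score = 4.75 → B.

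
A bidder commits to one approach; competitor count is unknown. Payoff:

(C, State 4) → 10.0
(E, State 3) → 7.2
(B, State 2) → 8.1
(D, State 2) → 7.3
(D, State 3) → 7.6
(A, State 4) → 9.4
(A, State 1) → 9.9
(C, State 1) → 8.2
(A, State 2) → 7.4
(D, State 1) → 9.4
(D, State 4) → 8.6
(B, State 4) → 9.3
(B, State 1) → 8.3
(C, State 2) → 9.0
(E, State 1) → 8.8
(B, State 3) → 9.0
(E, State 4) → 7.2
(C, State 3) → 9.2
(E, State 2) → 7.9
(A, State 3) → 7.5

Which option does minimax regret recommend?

B

Column bests: State 1=9.9, State 2=9.0, State 3=9.2, State 4=10.0.
A regrets: 0.0, 1.6, 1.7, 0.6 → max 1.7
B regrets: 1.6, 0.9, 0.2, 0.7 → max 1.6
C regrets: 1.7, 0.0, 0.0, 0.0 → max 1.7
D regrets: 0.5, 1.7, 1.6, 1.4 → max 1.7
E regrets: 1.1, 1.1, 2.0, 2.8 → max 2.8
Smallest max regret = 1.6 → B.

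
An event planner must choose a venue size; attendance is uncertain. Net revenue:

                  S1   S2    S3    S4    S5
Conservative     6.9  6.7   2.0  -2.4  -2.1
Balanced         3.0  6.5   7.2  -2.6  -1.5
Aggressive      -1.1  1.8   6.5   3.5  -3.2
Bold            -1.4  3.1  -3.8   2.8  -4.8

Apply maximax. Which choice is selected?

Row maxima: Conservative=6.9, Balanced=7.2, Aggressive=6.5, Bold=3.1
Best best-case = 7.2 → Balanced.

Balanced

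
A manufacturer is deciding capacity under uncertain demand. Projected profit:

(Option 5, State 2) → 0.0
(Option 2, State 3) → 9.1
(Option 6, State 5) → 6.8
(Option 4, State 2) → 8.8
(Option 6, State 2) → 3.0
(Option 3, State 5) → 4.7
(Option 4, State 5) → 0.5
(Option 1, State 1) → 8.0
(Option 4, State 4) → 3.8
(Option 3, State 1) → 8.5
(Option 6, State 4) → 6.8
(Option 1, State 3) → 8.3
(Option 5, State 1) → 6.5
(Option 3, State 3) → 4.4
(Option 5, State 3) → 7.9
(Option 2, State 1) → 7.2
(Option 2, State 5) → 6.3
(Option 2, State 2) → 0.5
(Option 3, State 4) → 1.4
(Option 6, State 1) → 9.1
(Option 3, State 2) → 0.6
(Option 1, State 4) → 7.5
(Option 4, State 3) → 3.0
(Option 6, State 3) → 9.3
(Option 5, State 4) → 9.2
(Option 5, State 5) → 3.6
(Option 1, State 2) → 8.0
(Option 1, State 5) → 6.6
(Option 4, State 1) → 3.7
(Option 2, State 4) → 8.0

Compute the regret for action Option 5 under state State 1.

2.6

Best payoff under State 1 is 9.1.
Regret = 9.1 − 6.5 = 2.6.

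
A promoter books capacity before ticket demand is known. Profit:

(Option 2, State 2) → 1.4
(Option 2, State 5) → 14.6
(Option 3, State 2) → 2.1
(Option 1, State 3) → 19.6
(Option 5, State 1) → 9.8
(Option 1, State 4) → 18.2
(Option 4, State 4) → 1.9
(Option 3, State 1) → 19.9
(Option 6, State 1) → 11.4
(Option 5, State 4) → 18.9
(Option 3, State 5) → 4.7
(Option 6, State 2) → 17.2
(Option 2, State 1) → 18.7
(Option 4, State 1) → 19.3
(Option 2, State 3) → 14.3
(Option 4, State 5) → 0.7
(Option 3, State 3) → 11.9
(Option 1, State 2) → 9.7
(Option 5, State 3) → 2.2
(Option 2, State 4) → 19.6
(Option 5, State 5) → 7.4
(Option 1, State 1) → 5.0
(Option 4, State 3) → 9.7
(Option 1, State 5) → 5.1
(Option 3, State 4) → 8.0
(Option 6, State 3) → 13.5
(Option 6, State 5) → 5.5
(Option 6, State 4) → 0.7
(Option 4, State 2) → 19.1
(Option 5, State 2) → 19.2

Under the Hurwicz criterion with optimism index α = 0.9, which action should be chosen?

Option 1: 0.9·19.6 + 0.1·5.0 = 18.14
Option 2: 0.9·19.6 + 0.1·1.4 = 17.78
Option 3: 0.9·19.9 + 0.1·2.1 = 18.12
Option 4: 0.9·19.3 + 0.1·0.7 = 17.44
Option 5: 0.9·19.2 + 0.1·2.2 = 17.5
Option 6: 0.9·17.2 + 0.1·0.7 = 15.55
Highest Hurwicz score = 18.14 → Option 1.

Option 1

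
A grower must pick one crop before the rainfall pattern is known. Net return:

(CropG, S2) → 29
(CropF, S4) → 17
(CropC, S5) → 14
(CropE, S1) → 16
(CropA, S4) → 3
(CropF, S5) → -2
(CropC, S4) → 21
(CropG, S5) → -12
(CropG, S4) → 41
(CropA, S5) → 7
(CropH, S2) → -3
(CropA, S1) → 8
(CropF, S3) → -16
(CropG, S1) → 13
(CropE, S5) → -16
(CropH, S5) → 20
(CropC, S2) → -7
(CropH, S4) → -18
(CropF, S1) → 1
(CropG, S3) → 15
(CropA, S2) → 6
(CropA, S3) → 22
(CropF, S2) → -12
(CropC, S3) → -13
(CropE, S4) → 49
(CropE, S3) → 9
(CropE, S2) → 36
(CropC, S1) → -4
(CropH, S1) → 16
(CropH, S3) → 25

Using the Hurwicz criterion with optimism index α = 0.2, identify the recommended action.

CropA

CropF: 0.2·17 + 0.8·(-16) = -9.4
CropC: 0.2·21 + 0.8·(-13) = -6.2
CropA: 0.2·22 + 0.8·3 = 6.8
CropE: 0.2·49 + 0.8·(-16) = -3
CropH: 0.2·25 + 0.8·(-18) = -9.4
CropG: 0.2·41 + 0.8·(-12) = -1.4
Highest Hurwicz score = 6.8 → CropA.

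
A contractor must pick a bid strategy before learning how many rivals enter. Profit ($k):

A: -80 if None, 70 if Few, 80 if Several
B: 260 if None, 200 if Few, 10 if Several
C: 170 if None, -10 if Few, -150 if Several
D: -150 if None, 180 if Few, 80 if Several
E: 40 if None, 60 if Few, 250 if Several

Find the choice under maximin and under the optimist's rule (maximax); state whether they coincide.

maximin → E; maximax → B (disagree)

Row minima: A=-80, B=10, C=-150, D=-150, E=40
Best worst-case = 40 → E.
Row maxima: A=80, B=260, C=170, D=180, E=250
Best best-case = 260 → B.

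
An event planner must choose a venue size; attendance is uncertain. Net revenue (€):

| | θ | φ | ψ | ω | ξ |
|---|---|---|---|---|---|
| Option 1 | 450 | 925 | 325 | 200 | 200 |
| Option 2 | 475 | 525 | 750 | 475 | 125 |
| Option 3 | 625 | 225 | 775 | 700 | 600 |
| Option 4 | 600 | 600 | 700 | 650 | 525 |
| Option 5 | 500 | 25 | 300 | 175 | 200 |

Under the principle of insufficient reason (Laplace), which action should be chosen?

Option 4

Row averages: Option 1=420, Option 2=470, Option 3=585, Option 4=615, Option 5=240
Highest average = 615 → Option 4.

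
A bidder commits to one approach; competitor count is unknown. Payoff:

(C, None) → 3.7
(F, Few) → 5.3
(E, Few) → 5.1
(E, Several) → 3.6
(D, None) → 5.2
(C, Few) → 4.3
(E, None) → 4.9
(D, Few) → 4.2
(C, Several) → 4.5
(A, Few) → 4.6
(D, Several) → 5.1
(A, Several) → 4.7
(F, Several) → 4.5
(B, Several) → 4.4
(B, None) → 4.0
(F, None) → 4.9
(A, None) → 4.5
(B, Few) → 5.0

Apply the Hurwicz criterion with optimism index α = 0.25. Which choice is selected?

A: 0.25·4.7 + 0.75·4.5 = 4.55
B: 0.25·5.0 + 0.75·4.0 = 4.25
C: 0.25·4.5 + 0.75·3.7 = 3.9
D: 0.25·5.2 + 0.75·4.2 = 4.45
E: 0.25·5.1 + 0.75·3.6 = 3.975
F: 0.25·5.3 + 0.75·4.5 = 4.7
Highest Hurwicz score = 4.7 → F.

F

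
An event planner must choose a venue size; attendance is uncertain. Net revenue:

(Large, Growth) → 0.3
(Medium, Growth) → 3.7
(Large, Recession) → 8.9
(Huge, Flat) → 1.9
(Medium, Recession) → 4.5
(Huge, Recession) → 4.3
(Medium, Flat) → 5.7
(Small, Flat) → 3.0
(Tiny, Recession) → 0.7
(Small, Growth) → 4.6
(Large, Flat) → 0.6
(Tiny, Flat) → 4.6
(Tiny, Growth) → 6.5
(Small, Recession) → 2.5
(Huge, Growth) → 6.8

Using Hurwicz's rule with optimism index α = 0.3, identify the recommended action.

Medium

Tiny: 0.3·6.5 + 0.7·0.7 = 2.44
Small: 0.3·4.6 + 0.7·2.5 = 3.13
Medium: 0.3·5.7 + 0.7·3.7 = 4.3
Large: 0.3·8.9 + 0.7·0.3 = 2.88
Huge: 0.3·6.8 + 0.7·1.9 = 3.37
Highest Hurwicz score = 4.3 → Medium.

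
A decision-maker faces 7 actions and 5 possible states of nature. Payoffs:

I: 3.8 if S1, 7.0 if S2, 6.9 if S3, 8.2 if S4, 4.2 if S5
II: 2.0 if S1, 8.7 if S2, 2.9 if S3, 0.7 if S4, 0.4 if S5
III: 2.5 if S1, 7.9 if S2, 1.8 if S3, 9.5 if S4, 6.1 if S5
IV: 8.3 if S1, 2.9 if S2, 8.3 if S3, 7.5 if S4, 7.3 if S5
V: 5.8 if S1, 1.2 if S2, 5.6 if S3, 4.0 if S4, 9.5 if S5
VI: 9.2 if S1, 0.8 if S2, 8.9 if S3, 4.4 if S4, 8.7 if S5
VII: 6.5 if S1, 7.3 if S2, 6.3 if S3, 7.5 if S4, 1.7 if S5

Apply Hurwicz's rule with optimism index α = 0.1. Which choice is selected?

I

I: 0.1·8.2 + 0.9·3.8 = 4.24
II: 0.1·8.7 + 0.9·0.4 = 1.23
III: 0.1·9.5 + 0.9·1.8 = 2.57
IV: 0.1·8.3 + 0.9·2.9 = 3.44
V: 0.1·9.5 + 0.9·1.2 = 2.03
VI: 0.1·9.2 + 0.9·0.8 = 1.64
VII: 0.1·7.5 + 0.9·1.7 = 2.28
Highest Hurwicz score = 4.24 → I.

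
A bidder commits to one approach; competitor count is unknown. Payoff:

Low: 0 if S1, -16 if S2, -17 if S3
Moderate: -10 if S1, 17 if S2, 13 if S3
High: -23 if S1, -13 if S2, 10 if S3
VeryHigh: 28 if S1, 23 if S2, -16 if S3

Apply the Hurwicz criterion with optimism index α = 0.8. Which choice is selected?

VeryHigh

Low: 0.8·0 + 0.2·(-17) = -3.4
Moderate: 0.8·17 + 0.2·(-10) = 11.6
High: 0.8·10 + 0.2·(-23) = 3.4
VeryHigh: 0.8·28 + 0.2·(-16) = 19.2
Highest Hurwicz score = 19.2 → VeryHigh.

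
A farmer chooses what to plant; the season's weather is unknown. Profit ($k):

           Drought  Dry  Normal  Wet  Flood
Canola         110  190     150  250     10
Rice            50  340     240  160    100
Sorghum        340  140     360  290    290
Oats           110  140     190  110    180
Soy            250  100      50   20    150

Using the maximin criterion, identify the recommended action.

Row minima: Canola=10, Rice=50, Sorghum=140, Oats=110, Soy=20
Best worst-case = 140 → Sorghum.

Sorghum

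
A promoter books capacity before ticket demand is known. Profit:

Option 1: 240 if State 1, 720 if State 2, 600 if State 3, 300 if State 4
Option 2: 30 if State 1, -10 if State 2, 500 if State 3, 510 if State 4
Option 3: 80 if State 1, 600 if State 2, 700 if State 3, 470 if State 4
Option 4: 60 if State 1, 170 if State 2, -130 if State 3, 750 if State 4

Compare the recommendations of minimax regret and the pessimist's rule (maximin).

minimax regret → Option 3; maximin → Option 1 (disagree)

Column bests: State 1=240, State 2=720, State 3=700, State 4=750.
Option 1 regrets: 0, 0, 100, 450 → max 450
Option 2 regrets: 210, 730, 200, 240 → max 730
Option 3 regrets: 160, 120, 0, 280 → max 280
Option 4 regrets: 180, 550, 830, 0 → max 830
Smallest max regret = 280 → Option 3.
Row minima: Option 1=240, Option 2=-10, Option 3=80, Option 4=-130
Best worst-case = 240 → Option 1.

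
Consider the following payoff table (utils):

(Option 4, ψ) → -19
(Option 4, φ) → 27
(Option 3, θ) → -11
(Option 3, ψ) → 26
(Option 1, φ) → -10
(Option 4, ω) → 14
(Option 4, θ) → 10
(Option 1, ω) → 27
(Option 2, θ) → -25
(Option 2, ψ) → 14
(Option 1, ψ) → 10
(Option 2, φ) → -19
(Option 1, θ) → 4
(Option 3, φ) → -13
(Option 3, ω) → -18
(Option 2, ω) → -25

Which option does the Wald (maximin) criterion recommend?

Option 1

Row minima: Option 1=-10, Option 2=-25, Option 3=-18, Option 4=-19
Best worst-case = -10 → Option 1.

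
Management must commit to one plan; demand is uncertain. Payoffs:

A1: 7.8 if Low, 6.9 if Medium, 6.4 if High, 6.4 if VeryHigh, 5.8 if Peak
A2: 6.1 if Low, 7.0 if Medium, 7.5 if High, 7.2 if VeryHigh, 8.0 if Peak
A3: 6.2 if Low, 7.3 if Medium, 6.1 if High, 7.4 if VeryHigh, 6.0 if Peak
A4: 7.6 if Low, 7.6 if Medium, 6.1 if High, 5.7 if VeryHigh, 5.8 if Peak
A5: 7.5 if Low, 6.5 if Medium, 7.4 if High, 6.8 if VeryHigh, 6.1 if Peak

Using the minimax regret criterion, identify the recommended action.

A2

Column bests: Low=7.8, Medium=7.6, High=7.5, VeryHigh=7.4, Peak=8.0.
A1 regrets: 0.0, 0.7, 1.1, 1.0, 2.2 → max 2.2
A2 regrets: 1.7, 0.6, 0.0, 0.2, 0.0 → max 1.7
A3 regrets: 1.6, 0.3, 1.4, 0.0, 2.0 → max 2.0
A4 regrets: 0.2, 0.0, 1.4, 1.7, 2.2 → max 2.2
A5 regrets: 0.3, 1.1, 0.1, 0.6, 1.9 → max 1.9
Smallest max regret = 1.7 → A2.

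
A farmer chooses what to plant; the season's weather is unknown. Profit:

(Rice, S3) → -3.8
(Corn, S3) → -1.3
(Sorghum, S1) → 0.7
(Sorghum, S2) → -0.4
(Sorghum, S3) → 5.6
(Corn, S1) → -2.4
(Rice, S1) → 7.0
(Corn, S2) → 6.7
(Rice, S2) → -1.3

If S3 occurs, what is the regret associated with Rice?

Best payoff under S3 is 5.6.
Regret = 5.6 − (-3.8) = 9.4.

9.4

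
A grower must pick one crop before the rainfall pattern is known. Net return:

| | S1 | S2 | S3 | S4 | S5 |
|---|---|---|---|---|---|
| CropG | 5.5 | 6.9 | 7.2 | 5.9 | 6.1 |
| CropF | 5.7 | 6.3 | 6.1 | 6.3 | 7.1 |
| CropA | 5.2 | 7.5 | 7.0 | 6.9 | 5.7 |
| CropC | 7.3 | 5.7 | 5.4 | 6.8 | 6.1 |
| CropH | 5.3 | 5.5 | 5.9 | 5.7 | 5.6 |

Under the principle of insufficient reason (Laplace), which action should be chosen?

CropA

Row averages: CropG=6.32, CropF=6.3, CropA=6.46, CropC=6.26, CropH=5.6
Highest average = 6.46 → CropA.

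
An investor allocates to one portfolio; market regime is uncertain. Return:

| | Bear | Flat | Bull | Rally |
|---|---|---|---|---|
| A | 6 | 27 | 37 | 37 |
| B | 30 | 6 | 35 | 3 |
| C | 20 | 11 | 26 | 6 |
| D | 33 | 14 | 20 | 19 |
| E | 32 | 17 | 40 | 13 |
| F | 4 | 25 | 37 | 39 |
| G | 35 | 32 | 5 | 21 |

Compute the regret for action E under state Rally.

Best payoff under Rally is 39.
Regret = 39 − 13 = 26.

26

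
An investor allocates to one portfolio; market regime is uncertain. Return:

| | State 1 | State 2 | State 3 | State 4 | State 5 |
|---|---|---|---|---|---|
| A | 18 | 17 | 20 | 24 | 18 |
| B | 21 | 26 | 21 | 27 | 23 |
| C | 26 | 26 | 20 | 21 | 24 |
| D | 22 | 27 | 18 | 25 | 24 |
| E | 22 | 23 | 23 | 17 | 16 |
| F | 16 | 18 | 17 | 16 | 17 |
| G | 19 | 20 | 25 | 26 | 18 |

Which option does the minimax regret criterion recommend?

Column bests: State 1=26, State 2=27, State 3=25, State 4=27, State 5=24.
A regrets: 8, 10, 5, 3, 6 → max 10
B regrets: 5, 1, 4, 0, 1 → max 5
C regrets: 0, 1, 5, 6, 0 → max 6
D regrets: 4, 0, 7, 2, 0 → max 7
E regrets: 4, 4, 2, 10, 8 → max 10
F regrets: 10, 9, 8, 11, 7 → max 11
G regrets: 7, 7, 0, 1, 6 → max 7
Smallest max regret = 5 → B.

B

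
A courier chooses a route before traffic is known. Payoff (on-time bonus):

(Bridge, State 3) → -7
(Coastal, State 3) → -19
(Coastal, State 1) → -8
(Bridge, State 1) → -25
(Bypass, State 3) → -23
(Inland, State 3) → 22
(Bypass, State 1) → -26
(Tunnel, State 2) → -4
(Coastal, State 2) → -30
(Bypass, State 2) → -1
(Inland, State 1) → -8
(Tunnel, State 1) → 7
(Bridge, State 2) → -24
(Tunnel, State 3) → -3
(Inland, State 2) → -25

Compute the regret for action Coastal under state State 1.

Best payoff under State 1 is 7.
Regret = 7 − (-8) = 15.

15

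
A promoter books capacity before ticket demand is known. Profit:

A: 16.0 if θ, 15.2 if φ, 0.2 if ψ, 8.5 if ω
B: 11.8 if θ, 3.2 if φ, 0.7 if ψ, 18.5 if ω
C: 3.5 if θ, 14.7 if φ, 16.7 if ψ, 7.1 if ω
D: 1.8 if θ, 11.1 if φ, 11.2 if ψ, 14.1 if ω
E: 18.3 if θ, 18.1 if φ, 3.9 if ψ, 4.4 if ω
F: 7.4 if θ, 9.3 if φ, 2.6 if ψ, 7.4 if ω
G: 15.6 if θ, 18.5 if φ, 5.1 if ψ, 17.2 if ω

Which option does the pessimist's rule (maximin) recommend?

Row minima: A=0.2, B=0.7, C=3.5, D=1.8, E=3.9, F=2.6, G=5.1
Best worst-case = 5.1 → G.

G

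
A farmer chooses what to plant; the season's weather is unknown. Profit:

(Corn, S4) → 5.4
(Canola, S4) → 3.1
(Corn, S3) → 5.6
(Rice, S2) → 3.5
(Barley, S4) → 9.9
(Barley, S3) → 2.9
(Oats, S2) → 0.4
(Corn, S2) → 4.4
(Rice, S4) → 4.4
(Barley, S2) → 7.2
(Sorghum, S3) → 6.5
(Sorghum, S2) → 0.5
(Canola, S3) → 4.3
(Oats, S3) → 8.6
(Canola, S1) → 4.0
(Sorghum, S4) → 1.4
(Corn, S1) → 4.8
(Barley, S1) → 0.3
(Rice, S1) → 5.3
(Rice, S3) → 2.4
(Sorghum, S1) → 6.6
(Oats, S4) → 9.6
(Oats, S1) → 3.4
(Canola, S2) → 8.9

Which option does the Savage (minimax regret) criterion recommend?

Corn

Column bests: S1=6.6, S2=8.9, S3=8.6, S4=9.9.
Sorghum regrets: 0.0, 8.4, 2.1, 8.5 → max 8.5
Canola regrets: 2.6, 0.0, 4.3, 6.8 → max 6.8
Corn regrets: 1.8, 4.5, 3.0, 4.5 → max 4.5
Oats regrets: 3.2, 8.5, 0.0, 0.3 → max 8.5
Barley regrets: 6.3, 1.7, 5.7, 0.0 → max 6.3
Rice regrets: 1.3, 5.4, 6.2, 5.5 → max 6.2
Smallest max regret = 4.5 → Corn.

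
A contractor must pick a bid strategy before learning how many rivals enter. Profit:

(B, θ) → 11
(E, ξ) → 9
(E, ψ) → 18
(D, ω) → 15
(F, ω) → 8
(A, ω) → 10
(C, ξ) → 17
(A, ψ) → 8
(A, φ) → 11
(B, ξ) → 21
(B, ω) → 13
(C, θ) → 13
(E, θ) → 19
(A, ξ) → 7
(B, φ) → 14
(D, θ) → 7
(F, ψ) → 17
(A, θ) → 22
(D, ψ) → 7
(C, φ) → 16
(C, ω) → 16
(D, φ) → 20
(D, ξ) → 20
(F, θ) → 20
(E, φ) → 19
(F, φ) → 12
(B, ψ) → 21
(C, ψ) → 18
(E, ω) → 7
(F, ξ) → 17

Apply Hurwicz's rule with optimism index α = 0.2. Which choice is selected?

C

A: 0.2·22 + 0.8·7 = 10
B: 0.2·21 + 0.8·11 = 13
C: 0.2·18 + 0.8·13 = 14
D: 0.2·20 + 0.8·7 = 9.6
E: 0.2·19 + 0.8·7 = 9.4
F: 0.2·20 + 0.8·8 = 10.4
Highest Hurwicz score = 14 → C.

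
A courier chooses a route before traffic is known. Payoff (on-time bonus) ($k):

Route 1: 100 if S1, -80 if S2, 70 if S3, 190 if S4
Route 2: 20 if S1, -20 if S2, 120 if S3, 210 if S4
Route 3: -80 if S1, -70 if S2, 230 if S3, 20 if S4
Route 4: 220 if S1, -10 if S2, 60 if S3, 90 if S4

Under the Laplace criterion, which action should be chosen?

Row averages: Route 1=70, Route 2=82.5, Route 3=25, Route 4=90
Highest average = 90 → Route 4.

Route 4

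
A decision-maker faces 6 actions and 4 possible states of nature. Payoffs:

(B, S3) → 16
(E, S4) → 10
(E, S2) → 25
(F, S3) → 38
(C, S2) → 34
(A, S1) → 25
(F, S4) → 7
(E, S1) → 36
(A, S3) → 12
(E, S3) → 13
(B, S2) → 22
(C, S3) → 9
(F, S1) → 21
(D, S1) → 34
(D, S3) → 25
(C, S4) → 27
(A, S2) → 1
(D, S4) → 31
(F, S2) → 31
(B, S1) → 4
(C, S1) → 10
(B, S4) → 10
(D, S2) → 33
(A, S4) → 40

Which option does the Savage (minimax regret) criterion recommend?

D

Column bests: S1=36, S2=34, S3=38, S4=40.
A regrets: 11, 33, 26, 0 → max 33
B regrets: 32, 12, 22, 30 → max 32
C regrets: 26, 0, 29, 13 → max 29
D regrets: 2, 1, 13, 9 → max 13
E regrets: 0, 9, 25, 30 → max 30
F regrets: 15, 3, 0, 33 → max 33
Smallest max regret = 13 → D.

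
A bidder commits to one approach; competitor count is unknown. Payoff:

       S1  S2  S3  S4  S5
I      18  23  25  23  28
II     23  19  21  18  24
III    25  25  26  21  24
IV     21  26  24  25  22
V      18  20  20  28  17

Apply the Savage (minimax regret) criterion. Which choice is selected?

IV

Column bests: S1=25, S2=26, S3=26, S4=28, S5=28.
I regrets: 7, 3, 1, 5, 0 → max 7
II regrets: 2, 7, 5, 10, 4 → max 10
III regrets: 0, 1, 0, 7, 4 → max 7
IV regrets: 4, 0, 2, 3, 6 → max 6
V regrets: 7, 6, 6, 0, 11 → max 11
Smallest max regret = 6 → IV.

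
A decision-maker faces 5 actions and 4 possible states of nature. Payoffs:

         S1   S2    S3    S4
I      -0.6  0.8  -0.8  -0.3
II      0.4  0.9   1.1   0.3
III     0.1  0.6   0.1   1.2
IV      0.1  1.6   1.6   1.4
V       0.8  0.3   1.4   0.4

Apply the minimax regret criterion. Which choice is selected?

IV

Column bests: S1=0.8, S2=1.6, S3=1.6, S4=1.4.
I regrets: 1.4, 0.8, 2.4, 1.7 → max 2.4
II regrets: 0.4, 0.7, 0.5, 1.1 → max 1.1
III regrets: 0.7, 1.0, 1.5, 0.2 → max 1.5
IV regrets: 0.7, 0.0, 0.0, 0.0 → max 0.7
V regrets: 0.0, 1.3, 0.2, 1.0 → max 1.3
Smallest max regret = 0.7 → IV.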